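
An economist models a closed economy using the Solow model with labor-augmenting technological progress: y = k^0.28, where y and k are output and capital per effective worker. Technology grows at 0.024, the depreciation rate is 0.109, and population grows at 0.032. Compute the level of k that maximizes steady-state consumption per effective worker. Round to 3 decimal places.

k_gold ≈ 2.084

Capital per effective worker breaks even when investment replaces (n + g + δ)·k; here n + g + δ = 0.165.
Maximizing c = f(k) − (n+g+δ)·k gives f'(k) = n+g+δ, i.e. 0.28·k^(0.28−1) = 0.165, so k_gold = (0.28/0.165)^(1/0.72) ≈ 2.0845.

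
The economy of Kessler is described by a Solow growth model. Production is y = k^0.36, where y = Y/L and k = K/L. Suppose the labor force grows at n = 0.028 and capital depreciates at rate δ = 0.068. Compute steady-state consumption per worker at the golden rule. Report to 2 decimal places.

c_gold ≈ 1.35

The effective depreciation rate is n + δ = 0.028 + 0.068 = 0.096.
Golden rule sets MPK = n+δ: 0.36·k^(0.36−1) = 0.096, so k_gold = (0.36/0.096)^(1/0.64) ≈ 7.8872.
y_gold = 7.8872^0.36 ≈ 2.1033.
c_gold = y_gold − (n+δ)·k_gold = 2.1033 − 0.096·7.8872 ≈ 1.3461.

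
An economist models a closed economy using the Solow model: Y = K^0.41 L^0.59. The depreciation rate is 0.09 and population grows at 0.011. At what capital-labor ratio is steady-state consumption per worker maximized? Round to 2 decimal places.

k_gold ≈ 10.75

n + δ = 0.011 + 0.09 = 0.101.
Setting f'(k) = n+δ gives 0.41·k^(0.41−1) = 0.101, hence k_gold = (0.41/0.101)^(1/0.59) ≈ 10.7471.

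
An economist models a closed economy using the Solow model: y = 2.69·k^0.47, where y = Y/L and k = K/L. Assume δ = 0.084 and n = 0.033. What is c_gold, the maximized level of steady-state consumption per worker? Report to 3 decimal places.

c_gold ≈ 11.767

The effective depreciation rate is n + δ = 0.033 + 0.084 = 0.117.
Maximizing c = f(k) − (n+δ)·k gives f'(k) = n+δ, i.e. 0.47·2.69·k^(0.47−1) = 0.117, so k_gold = (0.47·2.69/0.117)^(1/0.53) ≈ 89.1887.
y_gold = 2.69·89.1887^0.47 ≈ 22.2023.
c_gold = y_gold − (n+δ)·k_gold = 22.2023 − 0.117·89.1887 ≈ 11.7672.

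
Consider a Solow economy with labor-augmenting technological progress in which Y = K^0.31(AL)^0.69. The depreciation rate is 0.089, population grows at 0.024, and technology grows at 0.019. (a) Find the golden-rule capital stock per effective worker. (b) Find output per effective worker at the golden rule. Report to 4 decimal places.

(a) k_gold ≈ 3.4465; (b) y_gold ≈ 1.4675

The effective depreciation rate is n + g + δ = 0.024 + 0.019 + 0.089 = 0.132.
Golden rule sets MPK = n+g+δ: 0.31·k^(0.31−1) = 0.132, so k_gold = (0.31/0.132)^(1/0.69) ≈ 3.4465.
y_gold = 3.4465^0.31 ≈ 1.4675.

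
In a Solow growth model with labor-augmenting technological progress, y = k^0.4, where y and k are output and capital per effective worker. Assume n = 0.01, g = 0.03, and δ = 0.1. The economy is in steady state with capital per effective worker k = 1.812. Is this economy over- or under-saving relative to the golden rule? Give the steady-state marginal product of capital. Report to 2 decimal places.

under-saving; MPK ≈ 0.28

n + g + δ = 0.01 + 0.03 + 0.1 = 0.14.
MPK = 0.4·k^(0.4−1) = 0.4·1.812^(-0.6) ≈ 0.2800.
MPK > 0.14, so the economy is dynamically efficient (under-saving).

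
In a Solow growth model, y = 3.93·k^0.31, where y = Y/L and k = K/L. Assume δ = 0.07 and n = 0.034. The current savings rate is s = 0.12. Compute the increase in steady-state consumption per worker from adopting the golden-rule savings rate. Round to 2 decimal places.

Capital per worker breaks even when investment replaces (n + δ)·k; here n + δ = 0.104.
Current steady state (s = 0.12): k* = (0.12·3.93/0.104)^(1/0.69) ≈ 8.9435, y* = 3.93·8.9435^0.31 ≈ 7.7510, c* = (1−0.12)·7.7510 ≈ 6.8209.
Golden rule sets MPK = n+δ: 0.31·3.93·k^(0.31−1) = 0.104, so k_gold = (0.31·3.93/0.104)^(1/0.69) ≈ 35.3892.
y_gold = 3.93·35.3892^0.31 ≈ 11.8725, c_gold = y_gold − 0.104·k_gold ≈ 8.1920.
Gain: Δc = 8.1920 − 6.8209 ≈ 1.3711.

Δc ≈ 1.37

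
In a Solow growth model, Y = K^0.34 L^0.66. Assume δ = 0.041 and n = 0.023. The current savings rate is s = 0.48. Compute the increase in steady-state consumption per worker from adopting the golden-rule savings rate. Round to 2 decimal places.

Δc ≈ 0.09

The effective depreciation rate is n + δ = 0.023 + 0.041 = 0.064.
Current steady state (s = 0.48): k* = (0.48/0.064)^(1/0.66) ≈ 21.1763, y* = 21.1763^0.34 ≈ 2.8235, c* = (1−0.48)·2.8235 ≈ 1.4682.
Golden rule sets MPK = n+δ: 0.34·k^(0.34−1) = 0.064, so k_gold = (0.34/0.064)^(1/0.66) ≈ 12.5585.
y_gold = 12.5585^0.34 ≈ 2.3640, c_gold = y_gold − 0.064·k_gold ≈ 1.5602.
Gain: Δc = 1.5602 − 1.4682 ≈ 0.0920.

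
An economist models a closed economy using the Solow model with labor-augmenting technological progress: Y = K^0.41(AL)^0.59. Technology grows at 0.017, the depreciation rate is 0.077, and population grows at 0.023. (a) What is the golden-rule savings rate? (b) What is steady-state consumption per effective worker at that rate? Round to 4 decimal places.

(a) s_gold = 0.4100; (b) c_gold ≈ 1.4103

The effective depreciation rate is n + g + δ = 0.023 + 0.017 + 0.077 = 0.117.
For Cobb-Douglas, s_gold equals capital's share: s_gold = 0.41.
Maximizing c = f(k) − (n+g+δ)·k gives f'(k) = n+g+δ, i.e. 0.41·k^(0.41−1) = 0.117, so k_gold = (0.41/0.117)^(1/0.59) ≈ 8.3762.
y_gold = 8.3762^0.41 ≈ 2.3903; c_gold = (1−0.41)·y_gold ≈ 1.4103.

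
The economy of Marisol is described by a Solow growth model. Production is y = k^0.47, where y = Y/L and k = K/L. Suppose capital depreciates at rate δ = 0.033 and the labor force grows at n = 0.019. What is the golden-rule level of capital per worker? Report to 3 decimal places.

k_gold ≈ 63.673

Break-even investment rate: n + δ = 0.019 + 0.033 = 0.052.
Golden rule sets MPK = n+δ: 0.47·k^(0.47−1) = 0.052, so k_gold = (0.47/0.052)^(1/0.53) ≈ 63.6725.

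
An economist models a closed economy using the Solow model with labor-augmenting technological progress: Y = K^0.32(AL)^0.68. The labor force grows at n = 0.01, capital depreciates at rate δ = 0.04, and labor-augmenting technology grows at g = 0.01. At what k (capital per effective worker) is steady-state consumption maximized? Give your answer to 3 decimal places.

n + g + δ = 0.01 + 0.01 + 0.04 = 0.06.
Golden rule sets MPK = n+g+δ: 0.32·k^(0.32−1) = 0.06, so k_gold = (0.32/0.06)^(1/0.68) ≈ 11.7251.

k_gold ≈ 11.725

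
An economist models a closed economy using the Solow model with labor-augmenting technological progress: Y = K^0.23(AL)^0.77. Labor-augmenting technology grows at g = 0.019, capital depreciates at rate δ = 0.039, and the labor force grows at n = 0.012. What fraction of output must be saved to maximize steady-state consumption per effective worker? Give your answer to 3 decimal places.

s_gold = 0.230

Break-even investment rate: n + g + δ = 0.012 + 0.019 + 0.039 = 0.07.
At the golden rule MPK = n+g+δ, and in any Cobb-Douglas steady state s = (n+g+δ)·k/y = MPK·k/y = capital's share 0.23.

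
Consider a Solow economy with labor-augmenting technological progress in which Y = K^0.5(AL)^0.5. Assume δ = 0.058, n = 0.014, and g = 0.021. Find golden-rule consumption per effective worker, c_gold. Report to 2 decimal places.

Capital per effective worker breaks even when investment replaces (n + g + δ)·k; here n + g + δ = 0.093.
Maximizing c = f(k) − (n+g+δ)·k gives f'(k) = n+g+δ, i.e. 0.5·k^(0.5−1) = 0.093, so k_gold = (0.5/0.093)^(1/0.5) ≈ 28.9051.
y_gold = 28.9051^0.5 ≈ 5.3763.
c_gold = y_gold − (n+g+δ)·k_gold = 5.3763 − 0.093·28.9051 ≈ 2.6882.

c_gold ≈ 2.69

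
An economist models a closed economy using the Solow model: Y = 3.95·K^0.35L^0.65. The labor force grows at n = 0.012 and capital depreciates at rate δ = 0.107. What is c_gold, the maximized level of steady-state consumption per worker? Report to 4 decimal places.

c_gold ≈ 9.6169

Break-even investment rate: n + δ = 0.012 + 0.107 = 0.119.
Golden rule sets MPK = n+δ: 0.35·3.95·k^(0.35−1) = 0.119, so k_gold = (0.35·3.95/0.119)^(1/0.65) ≈ 43.5154.
y_gold = 3.95·43.5154^0.35 ≈ 14.7952.
c_gold = y_gold − (n+δ)·k_gold = 14.7952 − 0.119·43.5154 ≈ 9.6169.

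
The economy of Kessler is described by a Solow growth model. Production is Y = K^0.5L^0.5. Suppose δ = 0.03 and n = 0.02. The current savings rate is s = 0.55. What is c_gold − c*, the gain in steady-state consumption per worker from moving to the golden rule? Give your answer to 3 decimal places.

Δc ≈ 0.050

Break-even investment rate: n + δ = 0.02 + 0.03 = 0.05.
Current steady state (s = 0.55): k* = (0.55/0.05)^(1/0.5) ≈ 121.0000, y* = 121.0000^0.5 ≈ 11.0000, c* = (1−0.55)·11.0000 ≈ 4.9500.
Maximizing c = f(k) − (n+δ)·k gives f'(k) = n+δ, i.e. 0.5·k^(0.5−1) = 0.05, so k_gold = (0.5/0.05)^(1/0.5) ≈ 100.0000.
y_gold = 100.0000^0.5 ≈ 10.0000, c_gold = y_gold − 0.05·k_gold ≈ 5.0000.
Gain: Δc = 5.0000 − 4.9500 ≈ 0.0500.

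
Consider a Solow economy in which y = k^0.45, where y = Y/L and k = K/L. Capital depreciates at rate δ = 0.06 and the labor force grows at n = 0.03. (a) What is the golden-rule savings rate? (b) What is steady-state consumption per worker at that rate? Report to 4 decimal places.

(a) s_gold = 0.4500; (b) c_gold ≈ 2.0523

n + δ = 0.03 + 0.06 = 0.09.
For Cobb-Douglas, s_gold equals capital's share: s_gold = 0.45.
Setting f'(k) = n+δ gives 0.45·k^(0.45−1) = 0.09, hence k_gold = (0.45/0.09)^(1/0.55) ≈ 18.6575.
y_gold = 18.6575^0.45 ≈ 3.7315; c_gold = (1−0.45)·y_gold ≈ 2.0523.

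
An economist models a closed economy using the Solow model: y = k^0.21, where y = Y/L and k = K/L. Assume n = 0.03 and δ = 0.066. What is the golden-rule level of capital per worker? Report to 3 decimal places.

Capital per worker breaks even when investment replaces (n + δ)·k; here n + δ = 0.096.
Maximizing c = f(k) − (n+δ)·k gives f'(k) = n+δ, i.e. 0.21·k^(0.21−1) = 0.096, so k_gold = (0.21/0.096)^(1/0.79) ≈ 2.6935.

k_gold ≈ 2.693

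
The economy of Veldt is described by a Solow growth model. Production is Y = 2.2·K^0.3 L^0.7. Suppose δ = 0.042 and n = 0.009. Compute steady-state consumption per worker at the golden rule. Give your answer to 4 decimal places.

c_gold ≈ 4.6140

Capital per worker breaks even when investment replaces (n + δ)·k; here n + δ = 0.051.
Maximizing c = f(k) − (n+δ)·k gives f'(k) = n+δ, i.e. 0.3·2.2·k^(0.3−1) = 0.051, so k_gold = (0.3·2.2/0.051)^(1/0.7) ≈ 38.7734.
y_gold = 2.2·38.7734^0.3 ≈ 6.5915.
c_gold = y_gold − (n+δ)·k_gold = 6.5915 − 0.051·38.7734 ≈ 4.6140.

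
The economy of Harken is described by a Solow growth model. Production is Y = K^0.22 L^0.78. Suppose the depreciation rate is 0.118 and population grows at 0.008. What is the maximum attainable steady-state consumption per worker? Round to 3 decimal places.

c_gold ≈ 0.913

The effective depreciation rate is n + δ = 0.008 + 0.118 = 0.126.
Golden rule sets MPK = n+δ: 0.22·k^(0.22−1) = 0.126, so k_gold = (0.22/0.126)^(1/0.78) ≈ 2.0433.
y_gold = 2.0433^0.22 ≈ 1.1702.
c_gold = y_gold − (n+δ)·k_gold = 1.1702 − 0.126·2.0433 ≈ 0.9128.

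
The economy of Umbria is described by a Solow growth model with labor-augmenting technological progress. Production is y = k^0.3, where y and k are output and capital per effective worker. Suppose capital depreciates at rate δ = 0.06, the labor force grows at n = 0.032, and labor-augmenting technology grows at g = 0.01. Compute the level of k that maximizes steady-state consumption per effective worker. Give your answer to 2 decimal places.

k_gold ≈ 4.67

Capital per effective worker breaks even when investment replaces (n + g + δ)·k; here n + g + δ = 0.102.
Golden rule sets MPK = n+g+δ: 0.3·k^(0.3−1) = 0.102, so k_gold = (0.3/0.102)^(1/0.7) ≈ 4.6700.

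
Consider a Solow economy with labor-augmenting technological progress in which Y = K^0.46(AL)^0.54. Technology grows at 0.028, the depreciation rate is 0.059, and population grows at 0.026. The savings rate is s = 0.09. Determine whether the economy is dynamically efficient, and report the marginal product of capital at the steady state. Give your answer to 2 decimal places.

dynamically efficient; MPK ≈ 0.58

Capital per effective worker breaks even when investment replaces (n + g + δ)·k; here n + g + δ = 0.113.
Steady-state k*: s·k^0.46 = 0.113·k gives k* = (0.09/0.113)^(1/0.54) ≈ 0.6561.
MPK = 0.46·0.6561^(-0.54) ≈ 0.5776.
MPK > n+g+δ = 0.113, so the economy is dynamically efficient (under-saving).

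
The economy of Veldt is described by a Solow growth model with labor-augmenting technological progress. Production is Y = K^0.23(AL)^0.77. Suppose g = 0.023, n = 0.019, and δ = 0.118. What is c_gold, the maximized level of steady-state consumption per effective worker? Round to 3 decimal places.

c_gold ≈ 0.858

Capital per effective worker breaks even when investment replaces (n + g + δ)·k; here n + g + δ = 0.16.
At the golden rule the marginal product of capital equals n+g+δ: 0.23·k^(0.23−1) = 0.16. Solving, k_gold = (0.23/0.16)^(1/0.77) ≈ 1.6021.
y_gold = 1.6021^0.23 ≈ 1.1145.
c_gold = y_gold − (n+g+δ)·k_gold = 1.1145 − 0.16·1.6021 ≈ 0.8582.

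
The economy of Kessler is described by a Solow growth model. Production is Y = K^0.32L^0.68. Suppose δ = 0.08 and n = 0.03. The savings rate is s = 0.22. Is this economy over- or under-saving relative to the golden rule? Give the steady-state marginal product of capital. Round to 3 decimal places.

under-saving; MPK ≈ 0.160

Capital per worker breaks even when investment replaces (n + δ)·k; here n + δ = 0.11.
Steady-state k*: s·k^0.32 = 0.11·k gives k* = (0.22/0.11)^(1/0.68) ≈ 2.7713.
MPK = 0.32·2.7713^(-0.68) ≈ 0.1600.
MPK > n+δ = 0.11, so the economy is dynamically efficient (under-saving).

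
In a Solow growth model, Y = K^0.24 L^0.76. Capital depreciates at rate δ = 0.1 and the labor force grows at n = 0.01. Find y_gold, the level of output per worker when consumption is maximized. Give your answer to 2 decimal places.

Capital per worker breaks even when investment replaces (n + δ)·k; here n + δ = 0.11.
Setting f'(k) = n+δ gives 0.24·k^(0.24−1) = 0.11, hence k_gold = (0.24/0.11)^(1/0.76) ≈ 2.7913.
Output: y_gold = k_gold^0.24 = 2.7913^0.24 ≈ 1.2794.

y_gold ≈ 1.28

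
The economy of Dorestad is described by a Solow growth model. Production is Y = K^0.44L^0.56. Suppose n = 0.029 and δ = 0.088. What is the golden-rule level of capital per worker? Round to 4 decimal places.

k_gold ≈ 10.6479

Break-even investment rate: n + δ = 0.029 + 0.088 = 0.117.
Maximizing c = f(k) − (n+δ)·k gives f'(k) = n+δ, i.e. 0.44·k^(0.44−1) = 0.117, so k_gold = (0.44/0.117)^(1/0.56) ≈ 10.6479.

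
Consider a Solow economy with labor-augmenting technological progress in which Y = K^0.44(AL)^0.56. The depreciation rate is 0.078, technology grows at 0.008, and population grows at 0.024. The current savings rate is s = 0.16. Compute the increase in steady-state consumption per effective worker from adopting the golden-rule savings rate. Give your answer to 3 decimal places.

Δc ≈ 0.537

Break-even investment rate: n + g + δ = 0.024 + 0.008 + 0.078 = 0.11.
Current steady state (s = 0.16): k* = (0.16/0.11)^(1/0.56) ≈ 1.9525, y* = 1.9525^0.44 ≈ 1.3423, c* = (1−0.16)·1.3423 ≈ 1.1276.
At the golden rule the marginal product of capital equals n+g+δ: 0.44·k^(0.44−1) = 0.11. Solving, k_gold = (0.44/0.11)^(1/0.56) ≈ 11.8880.
y_gold = 11.8880^0.44 ≈ 2.9720, c_gold = y_gold − 0.11·k_gold ≈ 1.6643.
Gain: Δc = 1.6643 − 1.1276 ≈ 0.5368.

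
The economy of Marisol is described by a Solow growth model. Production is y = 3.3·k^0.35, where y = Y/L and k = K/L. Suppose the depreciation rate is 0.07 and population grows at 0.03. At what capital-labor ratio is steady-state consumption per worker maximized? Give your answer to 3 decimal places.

k_gold ≈ 43.126

n + δ = 0.03 + 0.07 = 0.1.
Setting f'(k) = n+δ gives 0.35·3.3·k^(0.35−1) = 0.1, hence k_gold = (0.35·3.3/0.1)^(1/0.65) ≈ 43.1262.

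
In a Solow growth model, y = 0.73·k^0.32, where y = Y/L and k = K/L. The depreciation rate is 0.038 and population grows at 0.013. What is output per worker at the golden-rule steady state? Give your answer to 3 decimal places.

The effective depreciation rate is n + δ = 0.013 + 0.038 = 0.051.
At the golden rule the marginal product of capital equals n+δ: 0.32·0.73·k^(0.32−1) = 0.051. Solving, k_gold = (0.32·0.73/0.051)^(1/0.68) ≈ 9.3738.
Output: y_gold = 0.73·k_gold^0.32 = 0.73·9.3738^0.32 ≈ 1.4939.

y_gold ≈ 1.494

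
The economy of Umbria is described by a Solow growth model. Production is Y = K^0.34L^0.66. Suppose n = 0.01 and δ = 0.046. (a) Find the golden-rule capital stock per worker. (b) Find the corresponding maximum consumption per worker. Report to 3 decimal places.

The effective depreciation rate is n + δ = 0.01 + 0.046 = 0.056.
Maximizing c = f(k) − (n+δ)·k gives f'(k) = n+δ, i.e. 0.34·k^(0.34−1) = 0.056, so k_gold = (0.34/0.056)^(1/0.66) ≈ 15.3746.
y_gold = 15.3746^0.34 ≈ 2.5323; c_gold = y_gold − 0.056·k_gold ≈ 1.6713.

(a) k_gold ≈ 15.375; (b) c_gold ≈ 1.671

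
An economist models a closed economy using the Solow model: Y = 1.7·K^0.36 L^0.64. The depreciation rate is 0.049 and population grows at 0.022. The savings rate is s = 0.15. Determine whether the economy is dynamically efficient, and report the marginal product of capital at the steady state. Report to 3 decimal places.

dynamically efficient; MPK ≈ 0.170

Capital per worker breaks even when investment replaces (n + δ)·k; here n + δ = 0.071.
Steady-state k*: s·A·k^0.36 = 0.071·k gives k* = (0.15·1.7/0.071)^(1/0.64) ≈ 7.3727.
MPK = 0.36·1.7·7.3727^(-0.64) ≈ 0.1704.
MPK > n+δ = 0.071, so the economy is dynamically efficient (under-saving).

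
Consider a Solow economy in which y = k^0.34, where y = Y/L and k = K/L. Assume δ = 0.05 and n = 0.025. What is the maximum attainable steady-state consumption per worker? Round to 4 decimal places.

c_gold ≈ 1.4378

The effective depreciation rate is n + δ = 0.025 + 0.05 = 0.075.
At the golden rule the marginal product of capital equals n+δ: 0.34·k^(0.34−1) = 0.075. Solving, k_gold = (0.34/0.075)^(1/0.66) ≈ 9.8758.
y_gold = 9.8758^0.34 ≈ 2.1785.
c_gold = y_gold − (n+δ)·k_gold = 2.1785 − 0.075·9.8758 ≈ 1.4378.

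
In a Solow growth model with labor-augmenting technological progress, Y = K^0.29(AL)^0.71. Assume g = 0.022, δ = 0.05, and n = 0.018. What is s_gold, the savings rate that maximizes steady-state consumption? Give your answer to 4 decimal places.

Break-even investment rate: n + g + δ = 0.018 + 0.022 + 0.05 = 0.09.
At the golden rule MPK = n+g+δ, and in any Cobb-Douglas steady state s = (n+g+δ)·k/y = MPK·k/y = capital's share 0.29.

s_gold = 0.2900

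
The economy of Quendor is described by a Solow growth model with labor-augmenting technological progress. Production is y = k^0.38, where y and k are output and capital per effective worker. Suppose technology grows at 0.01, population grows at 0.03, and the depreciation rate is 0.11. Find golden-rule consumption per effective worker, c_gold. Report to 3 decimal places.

c_gold ≈ 1.096

n + g + δ = 0.03 + 0.01 + 0.11 = 0.15.
At the golden rule the marginal product of capital equals n+g+δ: 0.38·k^(0.38−1) = 0.15. Solving, k_gold = (0.38/0.15)^(1/0.62) ≈ 4.4783.
y_gold = 4.4783^0.38 ≈ 1.7678.
c_gold = y_gold − (n+g+δ)·k_gold = 1.7678 − 0.15·4.4783 ≈ 1.0960.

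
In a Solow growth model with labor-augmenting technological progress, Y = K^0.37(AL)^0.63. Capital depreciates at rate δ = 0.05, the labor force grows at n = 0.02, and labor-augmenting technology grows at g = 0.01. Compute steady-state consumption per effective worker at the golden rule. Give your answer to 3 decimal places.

c_gold ≈ 1.549

n + g + δ = 0.02 + 0.01 + 0.05 = 0.08.
Maximizing c = f(k) − (n+g+δ)·k gives f'(k) = n+g+δ, i.e. 0.37·k^(0.37−1) = 0.08, so k_gold = (0.37/0.08)^(1/0.63) ≈ 11.3693.
y_gold = 11.3693^0.37 ≈ 2.4582.
c_gold = y_gold − (n+g+δ)·k_gold = 2.4582 − 0.08·11.3693 ≈ 1.5487.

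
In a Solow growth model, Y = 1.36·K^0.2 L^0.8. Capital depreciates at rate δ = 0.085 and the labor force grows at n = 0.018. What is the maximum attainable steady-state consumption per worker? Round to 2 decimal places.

c_gold ≈ 1.39

n + δ = 0.018 + 0.085 = 0.103.
At the golden rule the marginal product of capital equals n+δ: 0.2·1.36·k^(0.2−1) = 0.103. Solving, k_gold = (0.2·1.36/0.103)^(1/0.8) ≈ 3.3664.
y_gold = 1.36·3.3664^0.2 ≈ 1.7337.
c_gold = y_gold − (n+δ)·k_gold = 1.7337 − 0.103·3.3664 ≈ 1.3870.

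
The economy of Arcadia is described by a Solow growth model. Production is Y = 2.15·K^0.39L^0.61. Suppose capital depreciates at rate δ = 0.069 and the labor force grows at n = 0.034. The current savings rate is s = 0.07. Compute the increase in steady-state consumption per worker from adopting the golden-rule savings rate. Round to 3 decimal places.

n + δ = 0.034 + 0.069 = 0.103.
Current steady state (s = 0.07): k* = (0.07·2.15/0.103)^(1/0.61) ≈ 1.8621, y* = 2.15·1.8621^0.39 ≈ 2.7399, c* = (1−0.07)·2.7399 ≈ 2.5481.
Maximizing c = f(k) − (n+δ)·k gives f'(k) = n+δ, i.e. 0.39·2.15·k^(0.39−1) = 0.103, so k_gold = (0.39·2.15/0.103)^(1/0.61) ≈ 31.1096.
y_gold = 2.15·31.1096^0.39 ≈ 8.2161, c_gold = y_gold − 0.103·k_gold ≈ 5.0118.
Gain: Δc = 5.0118 − 2.5481 ≈ 2.4637.

Δc ≈ 2.464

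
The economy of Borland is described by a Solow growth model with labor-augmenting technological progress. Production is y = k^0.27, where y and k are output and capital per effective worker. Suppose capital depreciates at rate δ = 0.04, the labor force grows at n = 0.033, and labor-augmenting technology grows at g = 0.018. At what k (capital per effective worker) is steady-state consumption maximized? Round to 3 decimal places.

k_gold ≈ 4.436

Break-even investment rate: n + g + δ = 0.033 + 0.018 + 0.04 = 0.091.
Maximizing c = f(k) − (n+g+δ)·k gives f'(k) = n+g+δ, i.e. 0.27·k^(0.27−1) = 0.091, so k_gold = (0.27/0.091)^(1/0.73) ≈ 4.4363.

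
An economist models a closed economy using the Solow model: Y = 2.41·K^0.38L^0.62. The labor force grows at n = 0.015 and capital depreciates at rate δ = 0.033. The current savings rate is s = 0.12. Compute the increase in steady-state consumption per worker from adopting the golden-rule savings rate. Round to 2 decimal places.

The effective depreciation rate is n + δ = 0.015 + 0.033 = 0.048.
Current steady state (s = 0.12): k* = (0.12·2.41/0.048)^(1/0.62) ≈ 18.1132, y* = 2.41·18.1132^0.38 ≈ 7.2453, c* = (1−0.12)·7.2453 ≈ 6.3758.
Maximizing c = f(k) − (n+δ)·k gives f'(k) = n+δ, i.e. 0.38·2.41·k^(0.38−1) = 0.048, so k_gold = (0.38·2.41/0.048)^(1/0.62) ≈ 116.2568.
y_gold = 2.41·116.2568^0.38 ≈ 14.6851, c_gold = y_gold − 0.048·k_gold ≈ 9.1047.
Gain: Δc = 9.1047 − 6.3758 ≈ 2.7289.

Δc ≈ 2.73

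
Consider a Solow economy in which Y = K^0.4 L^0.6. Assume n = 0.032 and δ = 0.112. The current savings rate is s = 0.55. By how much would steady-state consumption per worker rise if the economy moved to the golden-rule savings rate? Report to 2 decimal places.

Δc ≈ 0.09

n + δ = 0.032 + 0.112 = 0.144.
Current steady state (s = 0.55): k* = (0.55/0.144)^(1/0.6) ≈ 9.3326, y* = 9.3326^0.4 ≈ 2.4434, c* = (1−0.55)·2.4434 ≈ 1.0995.
At the golden rule the marginal product of capital equals n+δ: 0.4·k^(0.4−1) = 0.144. Solving, k_gold = (0.4/0.144)^(1/0.6) ≈ 5.4890.
y_gold = 5.4890^0.4 ≈ 1.9761, c_gold = y_gold − 0.144·k_gold ≈ 1.1856.
Gain: Δc = 1.1856 − 1.0995 ≈ 0.0861.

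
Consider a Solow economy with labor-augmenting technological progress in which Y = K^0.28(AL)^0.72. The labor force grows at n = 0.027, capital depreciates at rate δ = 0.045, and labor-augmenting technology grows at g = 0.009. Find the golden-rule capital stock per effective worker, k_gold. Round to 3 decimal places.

Break-even investment rate: n + g + δ = 0.027 + 0.009 + 0.045 = 0.081.
Golden rule sets MPK = n+g+δ: 0.28·k^(0.28−1) = 0.081, so k_gold = (0.28/0.081)^(1/0.72) ≈ 5.5996.

k_gold ≈ 5.600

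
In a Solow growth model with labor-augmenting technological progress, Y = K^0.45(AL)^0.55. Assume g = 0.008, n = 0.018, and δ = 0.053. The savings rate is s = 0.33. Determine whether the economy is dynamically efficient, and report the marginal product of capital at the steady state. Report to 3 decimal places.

Break-even investment rate: n + g + δ = 0.018 + 0.008 + 0.053 = 0.079.
Steady-state k*: s·k^0.45 = 0.079·k gives k* = (0.33/0.079)^(1/0.55) ≈ 13.4550.
MPK = 0.45·13.4550^(-0.55) ≈ 0.1077.
MPK > n+g+δ = 0.079, so the economy is dynamically efficient (under-saving).

dynamically efficient; MPK ≈ 0.108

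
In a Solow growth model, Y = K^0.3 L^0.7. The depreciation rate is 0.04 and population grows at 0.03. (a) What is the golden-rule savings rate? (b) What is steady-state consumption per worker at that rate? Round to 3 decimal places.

n + δ = 0.03 + 0.04 = 0.07.
For Cobb-Douglas, s_gold equals capital's share: s_gold = 0.3.
At the golden rule the marginal product of capital equals n+δ: 0.3·k^(0.3−1) = 0.07. Solving, k_gold = (0.3/0.07)^(1/0.7) ≈ 7.9963.
y_gold = 7.9963^0.3 ≈ 1.8658; c_gold = (1−0.3)·y_gold ≈ 1.3061.

(a) s_gold = 0.300; (b) c_gold ≈ 1.306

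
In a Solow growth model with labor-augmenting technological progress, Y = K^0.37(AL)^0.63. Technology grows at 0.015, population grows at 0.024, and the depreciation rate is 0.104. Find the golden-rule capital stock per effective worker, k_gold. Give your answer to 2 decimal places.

k_gold ≈ 4.52

Capital per effective worker breaks even when investment replaces (n + g + δ)·k; here n + g + δ = 0.143.
Setting f'(k) = n+g+δ gives 0.37·k^(0.37−1) = 0.143, hence k_gold = (0.37/0.143)^(1/0.63) ≈ 4.5221.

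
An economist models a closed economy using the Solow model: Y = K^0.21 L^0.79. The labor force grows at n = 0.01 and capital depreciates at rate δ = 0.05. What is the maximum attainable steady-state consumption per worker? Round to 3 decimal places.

c_gold ≈ 1.102

n + δ = 0.01 + 0.05 = 0.06.
Maximizing c = f(k) − (n+δ)·k gives f'(k) = n+δ, i.e. 0.21·k^(0.21−1) = 0.06, so k_gold = (0.21/0.06)^(1/0.79) ≈ 4.8831.
y_gold = 4.8831^0.21 ≈ 1.3952.
c_gold = y_gold − (n+δ)·k_gold = 1.3952 − 0.06·4.8831 ≈ 1.1022.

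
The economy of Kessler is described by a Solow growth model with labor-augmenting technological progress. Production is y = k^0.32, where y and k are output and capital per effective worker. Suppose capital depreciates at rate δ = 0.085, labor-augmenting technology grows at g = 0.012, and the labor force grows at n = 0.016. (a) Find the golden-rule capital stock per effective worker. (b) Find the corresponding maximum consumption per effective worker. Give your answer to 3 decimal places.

The effective depreciation rate is n + g + δ = 0.016 + 0.012 + 0.085 = 0.113.
Maximizing c = f(k) − (n+g+δ)·k gives f'(k) = n+g+δ, i.e. 0.32·k^(0.32−1) = 0.113, so k_gold = (0.32/0.113)^(1/0.68) ≈ 4.6218.
y_gold = 4.6218^0.32 ≈ 1.6321; c_gold = y_gold − 0.113·k_gold ≈ 1.1098.

(a) k_gold ≈ 4.622; (b) c_gold ≈ 1.110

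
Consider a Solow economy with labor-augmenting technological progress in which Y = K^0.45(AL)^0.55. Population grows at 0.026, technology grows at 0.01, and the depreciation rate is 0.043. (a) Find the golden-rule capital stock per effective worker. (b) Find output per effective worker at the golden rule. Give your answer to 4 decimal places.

(a) k_gold ≈ 23.6479; (b) y_gold ≈ 4.1515

The effective depreciation rate is n + g + δ = 0.026 + 0.01 + 0.043 = 0.079.
Maximizing c = f(k) − (n+g+δ)·k gives f'(k) = n+g+δ, i.e. 0.45·k^(0.45−1) = 0.079, so k_gold = (0.45/0.079)^(1/0.55) ≈ 23.6479.
y_gold = 23.6479^0.45 ≈ 4.1515.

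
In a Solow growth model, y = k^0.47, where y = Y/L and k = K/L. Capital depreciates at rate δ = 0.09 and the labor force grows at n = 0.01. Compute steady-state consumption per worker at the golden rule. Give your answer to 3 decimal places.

c_gold ≈ 2.091

Capital per worker breaks even when investment replaces (n + δ)·k; here n + δ = 0.1.
Golden rule sets MPK = n+δ: 0.47·k^(0.47−1) = 0.1, so k_gold = (0.47/0.1)^(1/0.53) ≈ 18.5400.
y_gold = 18.5400^0.47 ≈ 3.9447.
c_gold = y_gold − (n+δ)·k_gold = 3.9447 − 0.1·18.5400 ≈ 2.0907.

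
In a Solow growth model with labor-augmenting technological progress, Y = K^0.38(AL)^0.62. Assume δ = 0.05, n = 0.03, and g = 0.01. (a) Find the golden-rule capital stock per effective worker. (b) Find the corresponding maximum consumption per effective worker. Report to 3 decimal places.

Break-even investment rate: n + g + δ = 0.03 + 0.01 + 0.05 = 0.09.
Golden rule sets MPK = n+g+δ: 0.38·k^(0.38−1) = 0.09, so k_gold = (0.38/0.09)^(1/0.62) ≈ 10.2079.
y_gold = 10.2079^0.38 ≈ 2.4177; c_gold = y_gold − 0.09·k_gold ≈ 1.4990.

(a) k_gold ≈ 10.208; (b) c_gold ≈ 1.499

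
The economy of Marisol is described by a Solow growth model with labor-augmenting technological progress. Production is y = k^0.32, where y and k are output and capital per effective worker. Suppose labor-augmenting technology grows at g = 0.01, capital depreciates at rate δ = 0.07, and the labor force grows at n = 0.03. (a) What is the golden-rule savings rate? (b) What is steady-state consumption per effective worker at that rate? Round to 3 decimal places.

(a) s_gold = 0.320; (b) c_gold ≈ 1.124

Capital per effective worker breaks even when investment replaces (n + g + δ)·k; here n + g + δ = 0.11.
For Cobb-Douglas, s_gold equals capital's share: s_gold = 0.32.
Maximizing c = f(k) − (n+g+δ)·k gives f'(k) = n+g+δ, i.e. 0.32·k^(0.32−1) = 0.11, so k_gold = (0.32/0.11)^(1/0.68) ≈ 4.8083.
y_gold = 4.8083^0.32 ≈ 1.6529; c_gold = (1−0.32)·y_gold ≈ 1.1240.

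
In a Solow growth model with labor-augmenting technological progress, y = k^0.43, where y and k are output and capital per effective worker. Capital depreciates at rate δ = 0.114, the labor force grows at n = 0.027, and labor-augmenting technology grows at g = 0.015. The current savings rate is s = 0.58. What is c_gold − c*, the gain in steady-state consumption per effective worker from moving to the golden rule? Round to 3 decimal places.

Δc ≈ 0.094

Capital per effective worker breaks even when investment replaces (n + g + δ)·k; here n + g + δ = 0.156.
Current steady state (s = 0.58): k* = (0.58/0.156)^(1/0.57) ≈ 10.0123, y* = 10.0123^0.43 ≈ 2.6930, c* = (1−0.58)·2.6930 ≈ 1.1310.
At the golden rule the marginal product of capital equals n+g+δ: 0.43·k^(0.43−1) = 0.156. Solving, k_gold = (0.43/0.156)^(1/0.57) ≈ 5.9229.
y_gold = 5.9229^0.43 ≈ 2.1488, c_gold = y_gold − 0.156·k_gold ≈ 1.2248.
Gain: Δc = 1.2248 − 1.1310 ≈ 0.0938.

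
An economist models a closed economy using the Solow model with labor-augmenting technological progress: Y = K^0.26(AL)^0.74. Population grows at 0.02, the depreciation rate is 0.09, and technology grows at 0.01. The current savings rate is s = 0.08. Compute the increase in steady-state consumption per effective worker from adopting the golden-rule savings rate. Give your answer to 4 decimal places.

Δc ≈ 0.1731

Capital per effective worker breaks even when investment replaces (n + g + δ)·k; here n + g + δ = 0.12.
Current steady state (s = 0.08): k* = (0.08/0.12)^(1/0.74) ≈ 0.5781, y* = 0.5781^0.26 ≈ 0.8672, c* = (1−0.08)·0.8672 ≈ 0.7978.
Golden rule sets MPK = n+g+δ: 0.26·k^(0.26−1) = 0.12, so k_gold = (0.26/0.12)^(1/0.74) ≈ 2.8430.
y_gold = 2.8430^0.26 ≈ 1.3121, c_gold = y_gold − 0.12·k_gold ≈ 0.9710.
Gain: Δc = 0.9710 − 0.7978 ≈ 0.1731.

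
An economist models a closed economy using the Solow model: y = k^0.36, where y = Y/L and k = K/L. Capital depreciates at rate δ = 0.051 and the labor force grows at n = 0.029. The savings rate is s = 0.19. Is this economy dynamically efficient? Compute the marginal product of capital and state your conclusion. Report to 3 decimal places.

Capital per worker breaks even when investment replaces (n + δ)·k; here n + δ = 0.08.
Steady-state k*: s·k^0.36 = 0.08·k gives k* = (0.19/0.08)^(1/0.64) ≈ 3.8634.
MPK = 0.36·3.8634^(-0.64) ≈ 0.1516.
MPK > n+δ = 0.08, so the economy is dynamically efficient (under-saving).

dynamically efficient; MPK ≈ 0.152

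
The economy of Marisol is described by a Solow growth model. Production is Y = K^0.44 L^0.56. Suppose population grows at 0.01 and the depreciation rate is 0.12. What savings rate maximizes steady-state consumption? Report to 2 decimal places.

The effective depreciation rate is n + δ = 0.01 + 0.12 = 0.13.
At the golden rule MPK = n+δ, and in any Cobb-Douglas steady state s = (n+δ)·k/y = MPK·k/y = capital's share 0.44.

s_gold = 0.44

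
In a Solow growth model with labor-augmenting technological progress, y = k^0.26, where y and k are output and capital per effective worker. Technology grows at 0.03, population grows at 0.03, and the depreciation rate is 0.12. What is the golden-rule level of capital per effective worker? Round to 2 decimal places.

Break-even investment rate: n + g + δ = 0.03 + 0.03 + 0.12 = 0.18.
Setting f'(k) = n+g+δ gives 0.26·k^(0.26−1) = 0.18, hence k_gold = (0.26/0.18)^(1/0.74) ≈ 1.6437.

k_gold ≈ 1.64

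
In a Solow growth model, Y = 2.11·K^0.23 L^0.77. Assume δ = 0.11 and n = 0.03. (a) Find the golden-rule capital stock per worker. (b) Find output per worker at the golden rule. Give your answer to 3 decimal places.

Capital per worker breaks even when investment replaces (n + δ)·k; here n + δ = 0.14.
At the golden rule the marginal product of capital equals n+δ: 0.23·2.11·k^(0.23−1) = 0.14. Solving, k_gold = (0.23·2.11/0.14)^(1/0.77) ≈ 5.0251.
y_gold = 2.11·5.0251^0.23 ≈ 3.0588.

(a) k_gold ≈ 5.025; (b) y_gold ≈ 3.059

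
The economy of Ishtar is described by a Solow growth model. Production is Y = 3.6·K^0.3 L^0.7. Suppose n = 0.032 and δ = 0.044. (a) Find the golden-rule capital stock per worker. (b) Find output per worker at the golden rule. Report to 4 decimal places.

(a) k_gold ≈ 44.3186; (b) y_gold ≈ 11.2274

Break-even investment rate: n + δ = 0.032 + 0.044 = 0.076.
Maximizing c = f(k) − (n+δ)·k gives f'(k) = n+δ, i.e. 0.3·3.6·k^(0.3−1) = 0.076, so k_gold = (0.3·3.6/0.076)^(1/0.7) ≈ 44.3186.
y_gold = 3.6·44.3186^0.3 ≈ 11.2274.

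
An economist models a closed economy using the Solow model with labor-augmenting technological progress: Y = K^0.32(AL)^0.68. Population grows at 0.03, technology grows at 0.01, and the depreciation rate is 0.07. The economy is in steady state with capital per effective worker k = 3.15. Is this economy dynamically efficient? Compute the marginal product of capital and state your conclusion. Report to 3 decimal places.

dynamically efficient; MPK ≈ 0.147

Break-even investment rate: n + g + δ = 0.03 + 0.01 + 0.07 = 0.11.
MPK = 0.32·k^(0.32−1) = 0.32·3.15^(-0.68) ≈ 0.1467.
MPK > 0.11, so the economy is dynamically efficient (under-saving).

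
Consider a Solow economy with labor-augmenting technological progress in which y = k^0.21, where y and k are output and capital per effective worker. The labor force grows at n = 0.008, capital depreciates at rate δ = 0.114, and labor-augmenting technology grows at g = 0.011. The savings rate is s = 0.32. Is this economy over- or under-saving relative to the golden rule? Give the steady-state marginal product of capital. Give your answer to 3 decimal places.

Break-even investment rate: n + g + δ = 0.008 + 0.011 + 0.114 = 0.133.
Steady-state k*: s·k^0.21 = 0.133·k gives k* = (0.32/0.133)^(1/0.79) ≈ 3.0385.
MPK = 0.21·3.0385^(-0.79) ≈ 0.0873.
MPK < n+g+δ = 0.133, so the economy is dynamically inefficient (over-saving).

over-saving; MPK ≈ 0.087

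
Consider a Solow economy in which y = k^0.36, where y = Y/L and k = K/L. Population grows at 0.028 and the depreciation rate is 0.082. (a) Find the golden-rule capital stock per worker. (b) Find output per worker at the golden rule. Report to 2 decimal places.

The effective depreciation rate is n + δ = 0.028 + 0.082 = 0.11.
Maximizing c = f(k) − (n+δ)·k gives f'(k) = n+δ, i.e. 0.36·k^(0.36−1) = 0.11, so k_gold = (0.36/0.11)^(1/0.64) ≈ 6.3760.
y_gold = 6.3760^0.36 ≈ 1.9482.

(a) k_gold ≈ 6.38; (b) y_gold ≈ 1.95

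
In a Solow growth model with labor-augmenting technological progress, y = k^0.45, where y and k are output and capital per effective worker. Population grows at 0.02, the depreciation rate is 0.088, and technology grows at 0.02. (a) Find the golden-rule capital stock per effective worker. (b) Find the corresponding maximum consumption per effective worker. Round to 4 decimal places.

(a) k_gold ≈ 9.8340; (b) c_gold ≈ 1.5385

Break-even investment rate: n + g + δ = 0.02 + 0.02 + 0.088 = 0.128.
At the golden rule the marginal product of capital equals n+g+δ: 0.45·k^(0.45−1) = 0.128. Solving, k_gold = (0.45/0.128)^(1/0.55) ≈ 9.8340.
y_gold = 9.8340^0.45 ≈ 2.7972; c_gold = y_gold − 0.128·k_gold ≈ 1.5385.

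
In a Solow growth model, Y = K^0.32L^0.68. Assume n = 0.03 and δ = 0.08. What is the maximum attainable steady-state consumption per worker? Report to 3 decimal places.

Capital per worker breaks even when investment replaces (n + δ)·k; here n + δ = 0.11.
Golden rule sets MPK = n+δ: 0.32·k^(0.32−1) = 0.11, so k_gold = (0.32/0.11)^(1/0.68) ≈ 4.8083.
y_gold = 4.8083^0.32 ≈ 1.6529.
c_gold = y_gold − (n+δ)·k_gold = 1.6529 − 0.11·4.8083 ≈ 1.1240.

c_gold ≈ 1.124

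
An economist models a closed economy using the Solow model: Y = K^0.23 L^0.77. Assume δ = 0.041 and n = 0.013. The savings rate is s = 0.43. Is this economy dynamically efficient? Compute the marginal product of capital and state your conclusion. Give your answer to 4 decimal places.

dynamically inefficient; MPK ≈ 0.0289

Break-even investment rate: n + δ = 0.013 + 0.041 = 0.054.
Steady-state k*: s·k^0.23 = 0.054·k gives k* = (0.43/0.054)^(1/0.77) ≈ 14.7988.
MPK = 0.23·14.7988^(-0.77) ≈ 0.0289.
MPK < n+δ = 0.054, so the economy is dynamically inefficient (over-saving).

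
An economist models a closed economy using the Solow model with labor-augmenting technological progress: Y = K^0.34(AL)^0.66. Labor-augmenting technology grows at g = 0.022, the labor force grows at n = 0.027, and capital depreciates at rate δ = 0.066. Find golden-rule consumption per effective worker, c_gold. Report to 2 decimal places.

c_gold ≈ 1.15

Capital per effective worker breaks even when investment replaces (n + g + δ)·k; here n + g + δ = 0.115.
At the golden rule the marginal product of capital equals n+g+δ: 0.34·k^(0.34−1) = 0.115. Solving, k_gold = (0.34/0.115)^(1/0.66) ≈ 5.1678.
y_gold = 5.1678^0.34 ≈ 1.7479.
c_gold = y_gold − (n+g+δ)·k_gold = 1.7479 − 0.115·5.1678 ≈ 1.1536.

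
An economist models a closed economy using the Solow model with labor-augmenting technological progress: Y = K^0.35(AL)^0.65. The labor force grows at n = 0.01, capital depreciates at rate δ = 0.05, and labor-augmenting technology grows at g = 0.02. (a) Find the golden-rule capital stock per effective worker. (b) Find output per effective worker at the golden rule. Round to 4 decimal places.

n + g + δ = 0.01 + 0.02 + 0.05 = 0.08.
Golden rule sets MPK = n+g+δ: 0.35·k^(0.35−1) = 0.08, so k_gold = (0.35/0.08)^(1/0.65) ≈ 9.6855.
y_gold = 9.6855^0.35 ≈ 2.2138.

(a) k_gold ≈ 9.6855; (b) y_gold ≈ 2.2138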